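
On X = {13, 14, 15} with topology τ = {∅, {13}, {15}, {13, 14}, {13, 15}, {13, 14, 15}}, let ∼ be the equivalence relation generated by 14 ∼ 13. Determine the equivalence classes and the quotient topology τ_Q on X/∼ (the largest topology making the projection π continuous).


X/∼ = {[13=14], [15]}; |τ_Q| = 4.

Equivalence classes: [13=14], [15].
Quotient map π: X → X/∼ sends 13 ↦ [13=14], 14 ↦ [13=14], 15 ↦ [15].
For each subset V ⊆ X/∼, compute π^{-1}(V) ⊆ X and check whether π^{-1}(V) ∈ τ. V is open in τ_Q iff π^{-1}(V) ∈ τ.
  V = {}: π^{-1}(V) = ∅ ∈ τ ✓.
  V = {[13=14]}: π^{-1}(V) = {13, 14} ∈ τ ✓.
  V = {[15]}: π^{-1}(V) = {15} ∈ τ ✓.
  V = {[13=14], [15]}: π^{-1}(V) = {13, 14, 15} ∈ τ ✓.
Open sets in the quotient: τ_Q = {{}, {[13=14]}, {[15]}, {[13=14], [15]}} (4 elements).


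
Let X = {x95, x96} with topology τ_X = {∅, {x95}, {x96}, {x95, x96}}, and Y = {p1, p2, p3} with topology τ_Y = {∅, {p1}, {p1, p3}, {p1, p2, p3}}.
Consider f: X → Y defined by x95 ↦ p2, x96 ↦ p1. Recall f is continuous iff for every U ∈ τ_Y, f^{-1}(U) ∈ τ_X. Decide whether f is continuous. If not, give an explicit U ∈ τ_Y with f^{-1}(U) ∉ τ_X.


f IS continuous.

Compute f^{-1}(U) for each U ∈ τ_Y:
  U = ∅: f^{-1}(U) = ∅ ∈ τ_X ✓.
  U = {p1}: f^{-1}(U) = {x96} ∈ τ_X ✓.
  U = {p1, p3}: f^{-1}(U) = {x96} ∈ τ_X ✓.
  U = {p1, p2, p3}: f^{-1}(U) = {x95, x96} ∈ τ_X ✓.
Every preimage lies in τ_X, so f IS continuous.


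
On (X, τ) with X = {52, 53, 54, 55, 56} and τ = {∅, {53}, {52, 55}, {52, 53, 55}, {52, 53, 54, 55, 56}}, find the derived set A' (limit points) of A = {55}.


A' = {52, 54, 56}

For each x ∈ X, list the open sets U ∈ τ with x ∈ U, then check whether U ∩ (A ∖ {x}) ≠ ∅ for every such U.
  x = 52: opens ∋ x are {52, 55}, {52, 53, 55}, {52, 53, 54, 55, 56}; each meets A ∖ {52}, so x IS a limit point.
  x = 53: open {53} ∋ x has {53} ∩ (A ∖ {53}) = ∅, so x is NOT a limit point.
  x = 54: opens ∋ x are {52, 53, 54, 55, 56}; each meets A ∖ {54}, so x IS a limit point.
  x = 55: open {52, 55} ∋ x has {52, 55} ∩ (A ∖ {55}) = ∅, so x is NOT a limit point.
  x = 56: opens ∋ x are {52, 53, 54, 55, 56}; each meets A ∖ {56}, so x IS a limit point.
Collecting: A' = {52, 54, 56}.


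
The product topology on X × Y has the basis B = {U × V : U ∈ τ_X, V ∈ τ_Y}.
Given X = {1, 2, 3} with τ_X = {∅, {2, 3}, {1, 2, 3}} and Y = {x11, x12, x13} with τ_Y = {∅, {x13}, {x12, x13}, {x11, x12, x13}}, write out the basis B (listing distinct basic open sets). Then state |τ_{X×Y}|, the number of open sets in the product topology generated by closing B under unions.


Basis B = {∅ × ∅, {2, 3} × {x13}, {1, 2, 3} × {x13}, {2, 3} × {x12, x13}, {1, 2, 3} × {x12, x13}, {2, 3} × {x11, x12, x13}, {1, 2, 3} × {x11, x12, x13}}; |τ_{X×Y}| = 10.

Enumerate products U × V with U ∈ τ_X, V ∈ τ_Y (deduplicated):
  ∅ × ∅ = {} (∅)
  {2, 3} × {x13} = {(2,x13), (3,x13)}
  {1, 2, 3} × {x13} = {(1,x13), (2,x13), (3,x13)}
  {2, 3} × {x12, x13} = {(2,x12), (2,x13), (3,x12), (3,x13)}
  {1, 2, 3} × {x12, x13} = {(1,x12), (1,x13), (2,x12), (2,x13), (3,x12), (3,x13)}
  {2, 3} × {x11, x12, x13} = {(2,x11), (2,x12), (2,x13), (3,x11), (3,x12), (3,x13)}
  {1, 2, 3} × {x11, x12, x13} = {(1,x11), (1,x12), (1,x13), (2,x11), (2,x12), (2,x13), (3,x11), (3,x12), (3,x13)}
These 7 distinct sets form the basis B.
Close under arbitrary unions to get τ_{X×Y}; counting gives |τ_{X×Y}| = 10.


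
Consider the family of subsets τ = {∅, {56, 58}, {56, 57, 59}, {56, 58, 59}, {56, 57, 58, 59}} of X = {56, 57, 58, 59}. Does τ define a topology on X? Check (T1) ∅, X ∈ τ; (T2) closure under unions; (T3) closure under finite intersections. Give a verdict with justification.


τ is NOT a topology on X.

Axiom (T1): ∅ ∈ τ? Yes; X ∈ τ? Yes.
Axiom (T2/T3): check pairwise unions and intersections of members of τ.
Counterexample for (T3): {56, 58} ∩ {56, 57, 59} = {56} ∉ τ. Therefore τ is NOT a topology.


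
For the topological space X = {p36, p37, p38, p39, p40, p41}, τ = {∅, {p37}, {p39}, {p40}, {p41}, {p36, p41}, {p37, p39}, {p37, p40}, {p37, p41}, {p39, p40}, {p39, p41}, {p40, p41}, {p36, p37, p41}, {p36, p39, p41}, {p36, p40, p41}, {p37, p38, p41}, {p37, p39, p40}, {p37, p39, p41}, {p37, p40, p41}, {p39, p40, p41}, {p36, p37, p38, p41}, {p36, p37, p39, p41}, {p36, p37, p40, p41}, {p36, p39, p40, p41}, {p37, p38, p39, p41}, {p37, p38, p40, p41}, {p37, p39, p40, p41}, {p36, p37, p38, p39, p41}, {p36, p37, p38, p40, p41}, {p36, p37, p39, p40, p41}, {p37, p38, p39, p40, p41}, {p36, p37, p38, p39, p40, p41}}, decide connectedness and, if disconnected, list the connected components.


(X, τ) is disconnected; components = [{p39}, {p40}, {p36, p37, p38, p41}].

Find clopen sets (U ∈ τ with X ∖ U ∈ τ):
  U = ∅, X ∖ U = {p36, p37, p38, p39, p40, p41} — both open, so U is clopen.
  U = {p39}, X ∖ U = {p36, p37, p38, p40, p41} — both open, so U is clopen.
  U = {p40}, X ∖ U = {p36, p37, p38, p39, p41} — both open, so U is clopen.
  U = {p39, p40}, X ∖ U = {p36, p37, p38, p41} — both open, so U is clopen.
  U = {p36, p37, p38, p41}, X ∖ U = {p39, p40} — both open, so U is clopen.
  U = {p36, p37, p38, p39, p41}, X ∖ U = {p40} — both open, so U is clopen.
  U = {p36, p37, p38, p40, p41}, X ∖ U = {p39} — both open, so U is clopen.
  U = {p36, p37, p38, p39, p40, p41}, X ∖ U = ∅ — both open, so U is clopen.
Nontrivial clopen(s) exist: e.g. {p39, p40}. So (X, τ) is disconnected.
Compute connected components by grouping points that agree on all clopens:
  component: {p39}
  component: {p40}
  component: {p36, p37, p38, p41}


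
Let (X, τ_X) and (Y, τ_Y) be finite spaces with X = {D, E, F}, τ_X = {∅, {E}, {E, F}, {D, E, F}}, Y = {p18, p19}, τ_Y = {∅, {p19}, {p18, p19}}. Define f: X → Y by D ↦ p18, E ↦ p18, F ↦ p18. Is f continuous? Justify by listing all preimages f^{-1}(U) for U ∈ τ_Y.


f IS continuous.

Compute f^{-1}(U) for each U ∈ τ_Y:
  U = ∅: f^{-1}(U) = ∅ ∈ τ_X ✓.
  U = {p19}: f^{-1}(U) = ∅ ∈ τ_X ✓.
  U = {p18, p19}: f^{-1}(U) = {D, E, F} ∈ τ_X ✓.
Every preimage lies in τ_X, so f IS continuous.


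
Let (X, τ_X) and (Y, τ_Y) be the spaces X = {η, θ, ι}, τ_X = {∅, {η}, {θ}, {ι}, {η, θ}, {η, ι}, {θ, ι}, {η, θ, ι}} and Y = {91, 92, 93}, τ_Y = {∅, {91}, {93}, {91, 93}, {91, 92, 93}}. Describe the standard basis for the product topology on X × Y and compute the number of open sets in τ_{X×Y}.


Basis B = {∅ × ∅, {η} × {91}, {η} × {93}, {θ} × {91}, {θ} × {93}, {ι} × {91}, {ι} × {93}, {η} × {91, 93}, {η, θ} × {91}, {η, ι} × {91}, {η, θ} × {93}, {η, ι} × {93}, {θ} × {91, 93}, {θ, ι} × {91}, {θ, ι} × {93}, {ι} × {91, 93}, {η} × {91, 92, 93}, {η, θ, ι} × {91}, {η, θ, ι} × {93}, {θ} × {91, 92, 93}, {ι} × {91, 92, 93}, {η, θ} × {91, 93}, {η, ι} × {91, 93}, {θ, ι} × {91, 93}, {η, θ} × {91, 92, 93}, {η, ι} × {91, 92, 93}, {η, θ, ι} × {91, 93}, {θ, ι} × {91, 92, 93}, {η, θ, ι} × {91, 92, 93}}; |τ_{X×Y}| = 125.

Enumerate products U × V with U ∈ τ_X, V ∈ τ_Y (deduplicated):
  ∅ × ∅ = {} (∅)
  {η} × {91} = {(η,91)}
  {η} × {93} = {(η,93)}
  {θ} × {91} = {(θ,91)}
  {θ} × {93} = {(θ,93)}
  {ι} × {91} = {(ι,91)}
  {ι} × {93} = {(ι,93)}
  {η} × {91, 93} = {(η,91), (η,93)}
  {η, θ} × {91} = {(η,91), (θ,91)}
  {η, ι} × {91} = {(η,91), (ι,91)}
  {η, θ} × {93} = {(η,93), (θ,93)}
  {η, ι} × {93} = {(η,93), (ι,93)}
  {θ} × {91, 93} = {(θ,91), (θ,93)}
  {θ, ι} × {91} = {(θ,91), (ι,91)}
  {θ, ι} × {93} = {(θ,93), (ι,93)}
  {ι} × {91, 93} = {(ι,91), (ι,93)}
  {η} × {91, 92, 93} = {(η,91), (η,92), (η,93)}
  {η, θ, ι} × {91} = {(η,91), (θ,91), (ι,91)}
  {η, θ, ι} × {93} = {(η,93), (θ,93), (ι,93)}
  {θ} × {91, 92, 93} = {(θ,91), (θ,92), (θ,93)}
  {ι} × {91, 92, 93} = {(ι,91), (ι,92), (ι,93)}
  {η, θ} × {91, 93} = {(η,91), (η,93), (θ,91), (θ,93)}
  {η, ι} × {91, 93} = {(η,91), (η,93), (ι,91), (ι,93)}
  {θ, ι} × {91, 93} = {(θ,91), (θ,93), (ι,91), (ι,93)}
  {η, θ} × {91, 92, 93} = {(η,91), (η,92), (η,93), (θ,91), (θ,92), (θ,93)}
  {η, ι} × {91, 92, 93} = {(η,91), (η,92), (η,93), (ι,91), (ι,92), (ι,93)}
  {η, θ, ι} × {91, 93} = {(η,91), (η,93), (θ,91), (θ,93), (ι,91), (ι,93)}
  {θ, ι} × {91, 92, 93} = {(θ,91), (θ,92), (θ,93), (ι,91), (ι,92), (ι,93)}
  {η, θ, ι} × {91, 92, 93} = {(η,91), (η,92), (η,93), (θ,91), (θ,92), (θ,93), (ι,91), (ι,92), (ι,93)}
These 29 distinct sets form the basis B.
Close under arbitrary unions to get τ_{X×Y}; counting gives |τ_{X×Y}| = 125.


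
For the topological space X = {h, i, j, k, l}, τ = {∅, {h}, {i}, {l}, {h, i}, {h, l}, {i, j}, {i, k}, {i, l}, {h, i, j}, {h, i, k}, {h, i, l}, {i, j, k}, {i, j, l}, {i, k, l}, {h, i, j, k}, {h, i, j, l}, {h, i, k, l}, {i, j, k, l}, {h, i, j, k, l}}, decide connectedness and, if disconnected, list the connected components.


(X, τ) is disconnected; components = [{h}, {l}, {i, j, k}].

Find clopen sets (U ∈ τ with X ∖ U ∈ τ):
  U = ∅, X ∖ U = {h, i, j, k, l} — both open, so U is clopen.
  U = {h}, X ∖ U = {i, j, k, l} — both open, so U is clopen.
  U = {l}, X ∖ U = {h, i, j, k} — both open, so U is clopen.
  U = {h, l}, X ∖ U = {i, j, k} — both open, so U is clopen.
  U = {i, j, k}, X ∖ U = {h, l} — both open, so U is clopen.
  U = {h, i, j, k}, X ∖ U = {l} — both open, so U is clopen.
  U = {i, j, k, l}, X ∖ U = {h} — both open, so U is clopen.
  U = {h, i, j, k, l}, X ∖ U = ∅ — both open, so U is clopen.
Nontrivial clopen(s) exist: e.g. {h, l}. So (X, τ) is disconnected.
Compute connected components by grouping points that agree on all clopens:
  component: {h}
  component: {l}
  component: {i, j, k}


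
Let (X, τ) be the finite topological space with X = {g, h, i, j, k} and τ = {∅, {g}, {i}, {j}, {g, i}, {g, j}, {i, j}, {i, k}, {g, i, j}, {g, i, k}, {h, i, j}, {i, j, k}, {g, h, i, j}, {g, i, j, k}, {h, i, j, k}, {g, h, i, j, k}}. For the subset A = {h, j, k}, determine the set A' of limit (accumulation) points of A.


A' = {h}

For each x ∈ X, list the open sets U ∈ τ with x ∈ U, then check whether U ∩ (A ∖ {x}) ≠ ∅ for every such U.
  x = g: open {g} ∋ x has {g} ∩ (A ∖ {g}) = ∅, so x is NOT a limit point.
  x = h: opens ∋ x are {h, i, j}, {g, h, i, j}, {h, i, j, k}, {g, h, i, j, k}; each meets A ∖ {h}, so x IS a limit point.
  x = i: open {i} ∋ x has {i} ∩ (A ∖ {i}) = ∅, so x is NOT a limit point.
  x = j: open {j} ∋ x has {j} ∩ (A ∖ {j}) = ∅, so x is NOT a limit point.
  x = k: open {i, k} ∋ x has {i, k} ∩ (A ∖ {k}) = ∅, so x is NOT a limit point.
Collecting: A' = {h}.


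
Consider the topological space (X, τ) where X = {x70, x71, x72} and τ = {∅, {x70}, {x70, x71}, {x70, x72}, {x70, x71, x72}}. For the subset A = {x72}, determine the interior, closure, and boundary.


int(A) = ∅, cl(A) = {x72}, ∂A = {x72}.

Closed sets in (X, τ) are complements of opens:
  closed(X, τ) = {∅, {x71}, {x72}, {x71, x72}, {x70, x71, x72}}.
int(A) = ⋃ {U ∈ τ : U ⊆ A}. Opens contained in A: ∅.
Taking the union of these: int(A) = ∅.
cl(A) = ⋂ {C closed : A ⊆ C}. Closed sets containing A: {x72}, {x71, x72}, {x70, x71, x72}.
Intersecting these: cl(A) = {x72}.
∂A = cl(A) ∖ int(A) = {x72} ∖ ∅ = {x72}.


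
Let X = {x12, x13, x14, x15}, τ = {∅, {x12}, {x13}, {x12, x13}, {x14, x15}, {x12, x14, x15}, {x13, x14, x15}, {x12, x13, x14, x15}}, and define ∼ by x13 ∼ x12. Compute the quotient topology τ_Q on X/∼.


X/∼ = {[x12=x13], [x14], [x15]}; |τ_Q| = 4.

Equivalence classes: [x12=x13], [x14], [x15].
Quotient map π: X → X/∼ sends x12 ↦ [x12=x13], x13 ↦ [x12=x13], x14 ↦ [x14], x15 ↦ [x15].
For each subset V ⊆ X/∼, compute π^{-1}(V) ⊆ X and check whether π^{-1}(V) ∈ τ. V is open in τ_Q iff π^{-1}(V) ∈ τ.
  V = {}: π^{-1}(V) = ∅ ∈ τ ✓.
  V = {[x12=x13]}: π^{-1}(V) = {x12, x13} ∈ τ ✓.
  V = {[x14]}: π^{-1}(V) = {x14} ∉ τ ✗.
  V = {[x12=x13], [x14]}: π^{-1}(V) = {x12, x13, x14} ∉ τ ✗.
  V = {[x15]}: π^{-1}(V) = {x15} ∉ τ ✗.
  V = {[x12=x13], [x15]}: π^{-1}(V) = {x12, x13, x15} ∉ τ ✗.
  V = {[x14], [x15]}: π^{-1}(V) = {x14, x15} ∈ τ ✓.
  V = {[x12=x13], [x14], [x15]}: π^{-1}(V) = {x12, x13, x14, x15} ∈ τ ✓.
Open sets in the quotient: τ_Q = {{}, {[x12=x13]}, {[x14], [x15]}, {[x12=x13], [x14], [x15]}} (4 elements).


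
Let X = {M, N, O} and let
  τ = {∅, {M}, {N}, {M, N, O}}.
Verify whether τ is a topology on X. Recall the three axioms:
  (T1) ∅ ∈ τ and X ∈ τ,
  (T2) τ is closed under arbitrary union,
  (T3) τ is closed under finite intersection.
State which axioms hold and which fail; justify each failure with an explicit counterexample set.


τ is NOT a topology on X.

Axiom (T1): ∅ ∈ τ? Yes; X ∈ τ? Yes.
Axiom (T2/T3): check pairwise unions and intersections of members of τ.
Counterexample for (T2): {M} ∪ {N} = {M, N} ∉ τ. Therefore τ is NOT a topology.


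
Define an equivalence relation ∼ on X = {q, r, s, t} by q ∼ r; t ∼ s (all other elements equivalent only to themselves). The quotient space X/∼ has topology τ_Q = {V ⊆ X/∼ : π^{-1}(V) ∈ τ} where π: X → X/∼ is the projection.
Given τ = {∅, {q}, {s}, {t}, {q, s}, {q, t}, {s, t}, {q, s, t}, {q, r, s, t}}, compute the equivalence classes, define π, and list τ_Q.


X/∼ = {[q=r], [s=t]}; |τ_Q| = 3.

Equivalence classes: [q=r], [s=t].
Quotient map π: X → X/∼ sends q ↦ [q=r], r ↦ [q=r], s ↦ [s=t], t ↦ [s=t].
For each subset V ⊆ X/∼, compute π^{-1}(V) ⊆ X and check whether π^{-1}(V) ∈ τ. V is open in τ_Q iff π^{-1}(V) ∈ τ.
  V = {}: π^{-1}(V) = ∅ ∈ τ ✓.
  V = {[q=r]}: π^{-1}(V) = {q, r} ∉ τ ✗.
  V = {[s=t]}: π^{-1}(V) = {s, t} ∈ τ ✓.
  V = {[q=r], [s=t]}: π^{-1}(V) = {q, r, s, t} ∈ τ ✓.
Open sets in the quotient: τ_Q = {{}, {[s=t]}, {[q=r], [s=t]}} (3 elements).


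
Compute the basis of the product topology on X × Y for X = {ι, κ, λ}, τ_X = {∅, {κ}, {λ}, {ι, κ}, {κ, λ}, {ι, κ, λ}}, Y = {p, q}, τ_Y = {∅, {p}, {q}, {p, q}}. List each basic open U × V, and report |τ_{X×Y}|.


Basis B = {∅ × ∅, {κ} × {p}, {κ} × {q}, {λ} × {p}, {λ} × {q}, {ι, κ} × {p}, {ι, κ} × {q}, {κ} × {p, q}, {κ, λ} × {p}, {κ, λ} × {q}, {λ} × {p, q}, {ι, κ, λ} × {p}, {ι, κ, λ} × {q}, {ι, κ} × {p, q}, {κ, λ} × {p, q}, {ι, κ, λ} × {p, q}}; |τ_{X×Y}| = 36.

Enumerate products U × V with U ∈ τ_X, V ∈ τ_Y (deduplicated):
  ∅ × ∅ = {} (∅)
  {κ} × {p} = {(κ,p)}
  {κ} × {q} = {(κ,q)}
  {λ} × {p} = {(λ,p)}
  {λ} × {q} = {(λ,q)}
  {ι, κ} × {p} = {(ι,p), (κ,p)}
  {ι, κ} × {q} = {(ι,q), (κ,q)}
  {κ} × {p, q} = {(κ,p), (κ,q)}
  {κ, λ} × {p} = {(κ,p), (λ,p)}
  {κ, λ} × {q} = {(κ,q), (λ,q)}
  {λ} × {p, q} = {(λ,p), (λ,q)}
  {ι, κ, λ} × {p} = {(ι,p), (κ,p), (λ,p)}
  {ι, κ, λ} × {q} = {(ι,q), (κ,q), (λ,q)}
  {ι, κ} × {p, q} = {(ι,p), (ι,q), (κ,p), (κ,q)}
  {κ, λ} × {p, q} = {(κ,p), (κ,q), (λ,p), (λ,q)}
  {ι, κ, λ} × {p, q} = {(ι,p), (ι,q), (κ,p), (κ,q), (λ,p), (λ,q)}
These 16 distinct sets form the basis B.
Close under arbitrary unions to get τ_{X×Y}; counting gives |τ_{X×Y}| = 36.


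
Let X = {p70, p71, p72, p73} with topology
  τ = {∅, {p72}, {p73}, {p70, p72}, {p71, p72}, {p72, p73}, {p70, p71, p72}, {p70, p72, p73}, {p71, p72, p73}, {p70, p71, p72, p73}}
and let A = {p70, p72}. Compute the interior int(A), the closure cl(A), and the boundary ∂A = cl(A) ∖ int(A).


int(A) = {p70, p72}, cl(A) = {p70, p71, p72}, ∂A = {p71}.

Closed sets in (X, τ) are complements of opens:
  closed(X, τ) = {∅, {p70}, {p71}, {p73}, {p70, p71}, {p70, p73}, {p71, p73}, {p70, p71, p72}, {p70, p71, p73}, {p70, p71, p72, p73}}.
int(A) = ⋃ {U ∈ τ : U ⊆ A}. Opens contained in A: ∅, {p72}, {p70, p72}.
Taking the union of these: int(A) = {p70, p72}.
cl(A) = ⋂ {C closed : A ⊆ C}. Closed sets containing A: {p70, p71, p72}, {p70, p71, p72, p73}.
Intersecting these: cl(A) = {p70, p71, p72}.
∂A = cl(A) ∖ int(A) = {p70, p71, p72} ∖ {p70, p72} = {p71}.


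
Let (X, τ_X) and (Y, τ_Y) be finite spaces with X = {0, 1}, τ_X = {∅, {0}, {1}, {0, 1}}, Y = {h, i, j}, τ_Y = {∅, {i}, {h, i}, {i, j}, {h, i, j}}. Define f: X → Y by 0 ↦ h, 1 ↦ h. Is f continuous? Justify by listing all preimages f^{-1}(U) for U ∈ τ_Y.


f IS continuous.

Compute f^{-1}(U) for each U ∈ τ_Y:
  U = ∅: f^{-1}(U) = ∅ ∈ τ_X ✓.
  U = {i}: f^{-1}(U) = ∅ ∈ τ_X ✓.
  U = {h, i}: f^{-1}(U) = {0, 1} ∈ τ_X ✓.
  U = {i, j}: f^{-1}(U) = ∅ ∈ τ_X ✓.
  U = {h, i, j}: f^{-1}(U) = {0, 1} ∈ τ_X ✓.
Every preimage lies in τ_X, so f IS continuous.


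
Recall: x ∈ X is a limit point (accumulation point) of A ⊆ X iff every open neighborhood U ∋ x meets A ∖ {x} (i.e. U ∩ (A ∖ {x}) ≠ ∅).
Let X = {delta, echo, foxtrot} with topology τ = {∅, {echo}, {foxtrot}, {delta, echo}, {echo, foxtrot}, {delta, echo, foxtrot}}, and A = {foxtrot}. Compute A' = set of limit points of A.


A' = ∅

For each x ∈ X, list the open sets U ∈ τ with x ∈ U, then check whether U ∩ (A ∖ {x}) ≠ ∅ for every such U.
  x = delta: open {delta, echo} ∋ x has {delta, echo} ∩ (A ∖ {delta}) = ∅, so x is NOT a limit point.
  x = echo: open {echo} ∋ x has {echo} ∩ (A ∖ {echo}) = ∅, so x is NOT a limit point.
  x = foxtrot: open {foxtrot} ∋ x has {foxtrot} ∩ (A ∖ {foxtrot}) = ∅, so x is NOT a limit point.
Collecting: A' = ∅.


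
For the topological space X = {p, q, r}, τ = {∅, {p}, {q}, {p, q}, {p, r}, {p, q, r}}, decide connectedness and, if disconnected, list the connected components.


(X, τ) is disconnected; components = [{q}, {p, r}].

Find clopen sets (U ∈ τ with X ∖ U ∈ τ):
  U = ∅, X ∖ U = {p, q, r} — both open, so U is clopen.
  U = {q}, X ∖ U = {p, r} — both open, so U is clopen.
  U = {p, r}, X ∖ U = {q} — both open, so U is clopen.
  U = {p, q, r}, X ∖ U = ∅ — both open, so U is clopen.
Nontrivial clopen(s) exist: e.g. {q}. So (X, τ) is disconnected.
Compute connected components by grouping points that agree on all clopens:
  component: {q}
  component: {p, r}


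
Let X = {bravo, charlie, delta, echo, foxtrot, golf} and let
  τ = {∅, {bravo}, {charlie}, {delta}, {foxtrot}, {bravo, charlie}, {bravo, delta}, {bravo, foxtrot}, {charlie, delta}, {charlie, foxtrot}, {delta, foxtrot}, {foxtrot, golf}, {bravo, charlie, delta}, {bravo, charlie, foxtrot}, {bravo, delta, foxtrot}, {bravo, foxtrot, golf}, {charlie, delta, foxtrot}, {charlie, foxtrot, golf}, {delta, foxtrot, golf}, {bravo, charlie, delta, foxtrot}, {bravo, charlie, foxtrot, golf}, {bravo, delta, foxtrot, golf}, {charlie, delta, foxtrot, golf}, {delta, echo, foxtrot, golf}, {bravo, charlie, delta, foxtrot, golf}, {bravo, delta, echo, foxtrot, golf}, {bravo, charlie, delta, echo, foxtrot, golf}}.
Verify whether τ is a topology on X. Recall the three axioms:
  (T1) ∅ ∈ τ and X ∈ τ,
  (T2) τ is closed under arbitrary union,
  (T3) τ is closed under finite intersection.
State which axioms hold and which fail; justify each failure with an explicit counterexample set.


τ is NOT a topology on X.

Axiom (T1): ∅ ∈ τ? Yes; X ∈ τ? Yes.
Axiom (T2/T3): check pairwise unions and intersections of members of τ.
Counterexample for (T2): {charlie} ∪ {delta, echo, foxtrot, golf} = {charlie, delta, echo, foxtrot, golf} ∉ τ. Therefore τ is NOT a topology.


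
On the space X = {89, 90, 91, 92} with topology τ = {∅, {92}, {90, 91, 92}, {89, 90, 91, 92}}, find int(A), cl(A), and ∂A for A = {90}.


int(A) = ∅, cl(A) = {89, 90, 91}, ∂A = {89, 90, 91}.

Closed sets in (X, τ) are complements of opens:
  closed(X, τ) = {∅, {89}, {89, 90, 91}, {89, 90, 91, 92}}.
int(A) = ⋃ {U ∈ τ : U ⊆ A}. Opens contained in A: ∅.
Taking the union of these: int(A) = ∅.
cl(A) = ⋂ {C closed : A ⊆ C}. Closed sets containing A: {89, 90, 91}, {89, 90, 91, 92}.
Intersecting these: cl(A) = {89, 90, 91}.
∂A = cl(A) ∖ int(A) = {89, 90, 91} ∖ ∅ = {89, 90, 91}.


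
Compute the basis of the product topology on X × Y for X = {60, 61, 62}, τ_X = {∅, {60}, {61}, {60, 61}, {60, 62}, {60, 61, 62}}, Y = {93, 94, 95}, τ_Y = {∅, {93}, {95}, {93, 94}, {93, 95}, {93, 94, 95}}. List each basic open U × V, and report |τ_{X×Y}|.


Basis B = {∅ × ∅, {60} × {93}, {60} × {95}, {61} × {93}, {61} × {95}, {60} × {93, 94}, {60} × {93, 95}, {60, 61} × {93}, {60, 62} × {93}, {60, 61} × {95}, {60, 62} × {95}, {61} × {93, 94}, {61} × {93, 95}, {60} × {93, 94, 95}, {60, 61, 62} × {93}, {60, 61, 62} × {95}, {61} × {93, 94, 95}, {60, 61} × {93, 94}, {60, 62} × {93, 94}, {60, 61} × {93, 95}, {60, 62} × {93, 95}, {60, 61} × {93, 94, 95}, {60, 62} × {93, 94, 95}, {60, 61, 62} × {93, 94}, {60, 61, 62} × {93, 95}, {60, 61, 62} × {93, 94, 95}}; |τ_{X×Y}| = 108.

Enumerate products U × V with U ∈ τ_X, V ∈ τ_Y (deduplicated):
  ∅ × ∅ = {} (∅)
  {60} × {93} = {(60,93)}
  {60} × {95} = {(60,95)}
  {61} × {93} = {(61,93)}
  {61} × {95} = {(61,95)}
  {60} × {93, 94} = {(60,93), (60,94)}
  {60} × {93, 95} = {(60,93), (60,95)}
  {60, 61} × {93} = {(60,93), (61,93)}
  {60, 62} × {93} = {(60,93), (62,93)}
  {60, 61} × {95} = {(60,95), (61,95)}
  {60, 62} × {95} = {(60,95), (62,95)}
  {61} × {93, 94} = {(61,93), (61,94)}
  {61} × {93, 95} = {(61,93), (61,95)}
  {60} × {93, 94, 95} = {(60,93), (60,94), (60,95)}
  {60, 61, 62} × {93} = {(60,93), (61,93), (62,93)}
  {60, 61, 62} × {95} = {(60,95), (61,95), (62,95)}
  {61} × {93, 94, 95} = {(61,93), (61,94), (61,95)}
  {60, 61} × {93, 94} = {(60,93), (60,94), (61,93), (61,94)}
  {60, 62} × {93, 94} = {(60,93), (60,94), (62,93), (62,94)}
  {60, 61} × {93, 95} = {(60,93), (60,95), (61,93), (61,95)}
  {60, 62} × {93, 95} = {(60,93), (60,95), (62,93), (62,95)}
  {60, 61} × {93, 94, 95} = {(60,93), (60,94), (60,95), (61,93), (61,94), (61,95)}
  {60, 62} × {93, 94, 95} = {(60,93), (60,94), (60,95), (62,93), (62,94), (62,95)}
  {60, 61, 62} × {93, 94} = {(60,93), (60,94), (61,93), (61,94), (62,93), (62,94)}
  {60, 61, 62} × {93, 95} = {(60,93), (60,95), (61,93), (61,95), (62,93), (62,95)}
  {60, 61, 62} × {93, 94, 95} = {(60,93), (60,94), (60,95), (61,93), (61,94), (61,95), (62,93), (62,94), (62,95)}
These 26 distinct sets form the basis B.
Close under arbitrary unions to get τ_{X×Y}; counting gives |τ_{X×Y}| = 108.


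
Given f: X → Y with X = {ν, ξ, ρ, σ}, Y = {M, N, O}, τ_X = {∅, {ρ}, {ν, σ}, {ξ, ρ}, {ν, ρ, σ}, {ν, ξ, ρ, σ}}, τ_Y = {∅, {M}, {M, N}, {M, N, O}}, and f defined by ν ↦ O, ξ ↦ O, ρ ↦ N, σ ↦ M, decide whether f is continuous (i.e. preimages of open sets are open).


f is NOT continuous.

Compute f^{-1}(U) for each U ∈ τ_Y:
  U = ∅: f^{-1}(U) = ∅ ∈ τ_X ✓.
  U = {M}: f^{-1}(U) = {σ} ∉ τ_X ✗.
  U = {M, N}: f^{-1}(U) = {ρ, σ} ∉ τ_X ✗.
  U = {M, N, O}: f^{-1}(U) = {ν, ξ, ρ, σ} ∈ τ_X ✓.
Found U = {M} with f^{-1}(U) = {σ} not in τ_X. Therefore f is NOT continuous.


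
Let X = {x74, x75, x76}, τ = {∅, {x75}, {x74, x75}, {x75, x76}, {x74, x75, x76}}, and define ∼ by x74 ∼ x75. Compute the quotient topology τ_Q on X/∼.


X/∼ = {[x74=x75], [x76]}; |τ_Q| = 3.

Equivalence classes: [x74=x75], [x76].
Quotient map π: X → X/∼ sends x74 ↦ [x74=x75], x75 ↦ [x74=x75], x76 ↦ [x76].
For each subset V ⊆ X/∼, compute π^{-1}(V) ⊆ X and check whether π^{-1}(V) ∈ τ. V is open in τ_Q iff π^{-1}(V) ∈ τ.
  V = {}: π^{-1}(V) = ∅ ∈ τ ✓.
  V = {[x74=x75]}: π^{-1}(V) = {x74, x75} ∈ τ ✓.
  V = {[x76]}: π^{-1}(V) = {x76} ∉ τ ✗.
  V = {[x74=x75], [x76]}: π^{-1}(V) = {x74, x75, x76} ∈ τ ✓.
Open sets in the quotient: τ_Q = {{}, {[x74=x75]}, {[x74=x75], [x76]}} (3 elements).


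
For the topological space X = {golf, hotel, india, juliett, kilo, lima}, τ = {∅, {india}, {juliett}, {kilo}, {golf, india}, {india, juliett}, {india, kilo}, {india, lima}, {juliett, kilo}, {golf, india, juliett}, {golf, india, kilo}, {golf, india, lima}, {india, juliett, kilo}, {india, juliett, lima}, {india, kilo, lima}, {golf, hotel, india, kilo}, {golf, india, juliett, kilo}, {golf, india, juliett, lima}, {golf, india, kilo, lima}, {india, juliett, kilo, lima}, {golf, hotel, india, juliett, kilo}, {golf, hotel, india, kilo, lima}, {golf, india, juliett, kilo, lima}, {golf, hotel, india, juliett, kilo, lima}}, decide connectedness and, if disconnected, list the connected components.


(X, τ) is disconnected; components = [{juliett}, {golf, hotel, india, kilo, lima}].

Find clopen sets (U ∈ τ with X ∖ U ∈ τ):
  U = ∅, X ∖ U = {golf, hotel, india, juliett, kilo, lima} — both open, so U is clopen.
  U = {juliett}, X ∖ U = {golf, hotel, india, kilo, lima} — both open, so U is clopen.
  U = {golf, hotel, india, kilo, lima}, X ∖ U = {juliett} — both open, so U is clopen.
  U = {golf, hotel, india, juliett, kilo, lima}, X ∖ U = ∅ — both open, so U is clopen.
Nontrivial clopen(s) exist: e.g. {golf, hotel, india, kilo, lima}. So (X, τ) is disconnected.
Compute connected components by grouping points that agree on all clopens:
  component: {juliett}
  component: {golf, hotel, india, kilo, lima}


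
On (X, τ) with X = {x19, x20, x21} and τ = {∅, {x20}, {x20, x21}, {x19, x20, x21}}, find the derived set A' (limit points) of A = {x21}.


A' = {x19}

For each x ∈ X, list the open sets U ∈ τ with x ∈ U, then check whether U ∩ (A ∖ {x}) ≠ ∅ for every such U.
  x = x19: opens ∋ x are {x19, x20, x21}; each meets A ∖ {x19}, so x IS a limit point.
  x = x20: open {x20} ∋ x has {x20} ∩ (A ∖ {x20}) = ∅, so x is NOT a limit point.
  x = x21: open {x20, x21} ∋ x has {x20, x21} ∩ (A ∖ {x21}) = ∅, so x is NOT a limit point.
Collecting: A' = {x19}.


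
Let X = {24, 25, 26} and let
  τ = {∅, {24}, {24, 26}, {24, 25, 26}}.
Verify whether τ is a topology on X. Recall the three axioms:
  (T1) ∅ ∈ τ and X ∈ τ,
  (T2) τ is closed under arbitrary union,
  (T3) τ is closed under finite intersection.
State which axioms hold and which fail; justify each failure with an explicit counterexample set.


τ IS a topology on X.

Axiom (T1): ∅ ∈ τ? Yes; X ∈ τ? Yes.
Axiom (T2/T3): check pairwise unions and intersections of members of τ.
All pairwise intersections and unions checked — each lies in τ. Therefore τ satisfies (T1), (T2), (T3): it IS a topology on X.


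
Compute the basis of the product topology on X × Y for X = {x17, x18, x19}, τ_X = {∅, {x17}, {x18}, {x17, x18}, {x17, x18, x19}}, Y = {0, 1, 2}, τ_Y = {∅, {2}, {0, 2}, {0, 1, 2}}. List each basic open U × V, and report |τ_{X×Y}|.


Basis B = {∅ × ∅, {x17} × {2}, {x18} × {2}, {x17} × {0, 2}, {x17, x18} × {2}, {x18} × {0, 2}, {x17} × {0, 1, 2}, {x17, x18, x19} × {2}, {x18} × {0, 1, 2}, {x17, x18} × {0, 2}, {x17, x18} × {0, 1, 2}, {x17, x18, x19} × {0, 2}, {x17, x18, x19} × {0, 1, 2}}; |τ_{X×Y}| = 30.

Enumerate products U × V with U ∈ τ_X, V ∈ τ_Y (deduplicated):
  ∅ × ∅ = {} (∅)
  {x17} × {2} = {(x17,2)}
  {x18} × {2} = {(x18,2)}
  {x17} × {0, 2} = {(x17,0), (x17,2)}
  {x17, x18} × {2} = {(x17,2), (x18,2)}
  {x18} × {0, 2} = {(x18,0), (x18,2)}
  {x17} × {0, 1, 2} = {(x17,0), (x17,1), (x17,2)}
  {x17, x18, x19} × {2} = {(x17,2), (x18,2), (x19,2)}
  {x18} × {0, 1, 2} = {(x18,0), (x18,1), (x18,2)}
  {x17, x18} × {0, 2} = {(x17,0), (x17,2), (x18,0), (x18,2)}
  {x17, x18} × {0, 1, 2} = {(x17,0), (x17,1), (x17,2), (x18,0), (x18,1), (x18,2)}
  {x17, x18, x19} × {0, 2} = {(x17,0), (x17,2), (x18,0), (x18,2), (x19,0), (x19,2)}
  {x17, x18, x19} × {0, 1, 2} = {(x17,0), (x17,1), (x17,2), (x18,0), (x18,1), (x18,2), (x19,0), (x19,1), (x19,2)}
These 13 distinct sets form the basis B.
Close under arbitrary unions to get τ_{X×Y}; counting gives |τ_{X×Y}| = 30.


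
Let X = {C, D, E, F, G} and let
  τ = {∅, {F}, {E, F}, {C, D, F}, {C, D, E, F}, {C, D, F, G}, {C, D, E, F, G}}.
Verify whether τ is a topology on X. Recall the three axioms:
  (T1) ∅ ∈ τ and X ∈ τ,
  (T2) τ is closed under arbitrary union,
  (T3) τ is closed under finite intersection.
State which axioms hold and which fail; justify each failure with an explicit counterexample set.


τ IS a topology on X.

Axiom (T1): ∅ ∈ τ? Yes; X ∈ τ? Yes.
Axiom (T2/T3): check pairwise unions and intersections of members of τ.
All pairwise intersections and unions checked — each lies in τ. Therefore τ satisfies (T1), (T2), (T3): it IS a topology on X.


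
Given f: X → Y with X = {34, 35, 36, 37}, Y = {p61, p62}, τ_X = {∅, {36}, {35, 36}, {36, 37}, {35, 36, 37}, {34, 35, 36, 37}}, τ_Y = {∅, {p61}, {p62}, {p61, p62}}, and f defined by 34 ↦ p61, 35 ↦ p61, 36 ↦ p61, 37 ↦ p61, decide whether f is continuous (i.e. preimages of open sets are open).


f IS continuous.

Compute f^{-1}(U) for each U ∈ τ_Y:
  U = ∅: f^{-1}(U) = ∅ ∈ τ_X ✓.
  U = {p61}: f^{-1}(U) = {34, 35, 36, 37} ∈ τ_X ✓.
  U = {p62}: f^{-1}(U) = ∅ ∈ τ_X ✓.
  U = {p61, p62}: f^{-1}(U) = {34, 35, 36, 37} ∈ τ_X ✓.
Every preimage lies in τ_X, so f IS continuous.


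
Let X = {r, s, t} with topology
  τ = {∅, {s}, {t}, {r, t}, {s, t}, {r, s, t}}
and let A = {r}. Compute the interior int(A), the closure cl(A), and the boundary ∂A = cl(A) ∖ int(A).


int(A) = ∅, cl(A) = {r}, ∂A = {r}.

Closed sets in (X, τ) are complements of opens:
  closed(X, τ) = {∅, {r}, {s}, {r, s}, {r, t}, {r, s, t}}.
int(A) = ⋃ {U ∈ τ : U ⊆ A}. Opens contained in A: ∅.
Taking the union of these: int(A) = ∅.
cl(A) = ⋂ {C closed : A ⊆ C}. Closed sets containing A: {r}, {r, s}, {r, t}, {r, s, t}.
Intersecting these: cl(A) = {r}.
∂A = cl(A) ∖ int(A) = {r} ∖ ∅ = {r}.


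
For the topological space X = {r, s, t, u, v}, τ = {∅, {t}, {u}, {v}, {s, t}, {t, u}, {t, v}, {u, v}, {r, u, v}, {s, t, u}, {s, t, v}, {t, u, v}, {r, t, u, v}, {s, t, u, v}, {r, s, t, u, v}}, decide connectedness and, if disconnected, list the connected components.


(X, τ) is disconnected; components = [{s, t}, {r, u, v}].

Find clopen sets (U ∈ τ with X ∖ U ∈ τ):
  U = ∅, X ∖ U = {r, s, t, u, v} — both open, so U is clopen.
  U = {s, t}, X ∖ U = {r, u, v} — both open, so U is clopen.
  U = {r, u, v}, X ∖ U = {s, t} — both open, so U is clopen.
  U = {r, s, t, u, v}, X ∖ U = ∅ — both open, so U is clopen.
Nontrivial clopen(s) exist: e.g. {r, u, v}. So (X, τ) is disconnected.
Compute connected components by grouping points that agree on all clopens:
  component: {s, t}
  component: {r, u, v}


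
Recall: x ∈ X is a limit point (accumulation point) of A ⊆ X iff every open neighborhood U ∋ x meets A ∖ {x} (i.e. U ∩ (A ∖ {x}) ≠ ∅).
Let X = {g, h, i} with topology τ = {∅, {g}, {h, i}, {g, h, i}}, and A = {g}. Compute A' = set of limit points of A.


A' = ∅

For each x ∈ X, list the open sets U ∈ τ with x ∈ U, then check whether U ∩ (A ∖ {x}) ≠ ∅ for every such U.
  x = g: open {g} ∋ x has {g} ∩ (A ∖ {g}) = ∅, so x is NOT a limit point.
  x = h: open {h, i} ∋ x has {h, i} ∩ (A ∖ {h}) = ∅, so x is NOT a limit point.
  x = i: open {h, i} ∋ x has {h, i} ∩ (A ∖ {i}) = ∅, so x is NOT a limit point.
Collecting: A' = ∅.


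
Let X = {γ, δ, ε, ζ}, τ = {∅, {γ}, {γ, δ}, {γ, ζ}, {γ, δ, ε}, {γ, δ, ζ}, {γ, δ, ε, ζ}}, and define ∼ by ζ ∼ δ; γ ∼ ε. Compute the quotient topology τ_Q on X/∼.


X/∼ = {[γ=ε], [δ=ζ]}; |τ_Q| = 2.

Equivalence classes: [γ=ε], [δ=ζ].
Quotient map π: X → X/∼ sends γ ↦ [γ=ε], δ ↦ [δ=ζ], ε ↦ [γ=ε], ζ ↦ [δ=ζ].
For each subset V ⊆ X/∼, compute π^{-1}(V) ⊆ X and check whether π^{-1}(V) ∈ τ. V is open in τ_Q iff π^{-1}(V) ∈ τ.
  V = {}: π^{-1}(V) = ∅ ∈ τ ✓.
  V = {[γ=ε]}: π^{-1}(V) = {γ, ε} ∉ τ ✗.
  V = {[δ=ζ]}: π^{-1}(V) = {δ, ζ} ∉ τ ✗.
  V = {[γ=ε], [δ=ζ]}: π^{-1}(V) = {γ, δ, ε, ζ} ∈ τ ✓.
Open sets in the quotient: τ_Q = {{}, {[γ=ε], [δ=ζ]}} (2 elements).


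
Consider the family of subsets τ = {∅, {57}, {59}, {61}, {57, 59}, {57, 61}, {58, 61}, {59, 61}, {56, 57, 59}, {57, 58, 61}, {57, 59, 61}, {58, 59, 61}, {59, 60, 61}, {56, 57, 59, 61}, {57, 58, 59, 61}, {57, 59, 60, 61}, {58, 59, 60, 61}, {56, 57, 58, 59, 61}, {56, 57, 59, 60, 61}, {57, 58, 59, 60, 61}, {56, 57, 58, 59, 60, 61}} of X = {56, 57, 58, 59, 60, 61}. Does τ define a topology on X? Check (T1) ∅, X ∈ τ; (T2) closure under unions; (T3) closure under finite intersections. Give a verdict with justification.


τ IS a topology on X.

Axiom (T1): ∅ ∈ τ? Yes; X ∈ τ? Yes.
Axiom (T2/T3): check pairwise unions and intersections of members of τ.
All pairwise intersections and unions checked — each lies in τ. Therefore τ satisfies (T1), (T2), (T3): it IS a topology on X.


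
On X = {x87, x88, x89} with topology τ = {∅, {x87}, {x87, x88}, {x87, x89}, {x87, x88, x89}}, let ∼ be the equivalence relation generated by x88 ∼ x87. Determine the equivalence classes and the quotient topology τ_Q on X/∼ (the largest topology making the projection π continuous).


X/∼ = {[x87=x88], [x89]}; |τ_Q| = 3.

Equivalence classes: [x87=x88], [x89].
Quotient map π: X → X/∼ sends x87 ↦ [x87=x88], x88 ↦ [x87=x88], x89 ↦ [x89].
For each subset V ⊆ X/∼, compute π^{-1}(V) ⊆ X and check whether π^{-1}(V) ∈ τ. V is open in τ_Q iff π^{-1}(V) ∈ τ.
  V = {}: π^{-1}(V) = ∅ ∈ τ ✓.
  V = {[x87=x88]}: π^{-1}(V) = {x87, x88} ∈ τ ✓.
  V = {[x89]}: π^{-1}(V) = {x89} ∉ τ ✗.
  V = {[x87=x88], [x89]}: π^{-1}(V) = {x87, x88, x89} ∈ τ ✓.
Open sets in the quotient: τ_Q = {{}, {[x87=x88]}, {[x87=x88], [x89]}} (3 elements).


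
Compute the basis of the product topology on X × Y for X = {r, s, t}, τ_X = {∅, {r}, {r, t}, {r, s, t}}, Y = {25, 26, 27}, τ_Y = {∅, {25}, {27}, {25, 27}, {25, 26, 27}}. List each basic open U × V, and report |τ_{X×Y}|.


Basis B = {∅ × ∅, {r} × {25}, {r} × {27}, {r} × {25, 27}, {r, t} × {25}, {r, t} × {27}, {r} × {25, 26, 27}, {r, s, t} × {25}, {r, s, t} × {27}, {r, t} × {25, 27}, {r, t} × {25, 26, 27}, {r, s, t} × {25, 27}, {r, s, t} × {25, 26, 27}}; |τ_{X×Y}| = 30.

Enumerate products U × V with U ∈ τ_X, V ∈ τ_Y (deduplicated):
  ∅ × ∅ = {} (∅)
  {r} × {25} = {(r,25)}
  {r} × {27} = {(r,27)}
  {r} × {25, 27} = {(r,25), (r,27)}
  {r, t} × {25} = {(r,25), (t,25)}
  {r, t} × {27} = {(r,27), (t,27)}
  {r} × {25, 26, 27} = {(r,25), (r,26), (r,27)}
  {r, s, t} × {25} = {(r,25), (s,25), (t,25)}
  {r, s, t} × {27} = {(r,27), (s,27), (t,27)}
  {r, t} × {25, 27} = {(r,25), (r,27), (t,25), (t,27)}
  {r, t} × {25, 26, 27} = {(r,25), (r,26), (r,27), (t,25), (t,26), (t,27)}
  {r, s, t} × {25, 27} = {(r,25), (r,27), (s,25), (s,27), (t,25), (t,27)}
  {r, s, t} × {25, 26, 27} = {(r,25), (r,26), (r,27), (s,25), (s,26), (s,27), (t,25), (t,26), (t,27)}
These 13 distinct sets form the basis B.
Close under arbitrary unions to get τ_{X×Y}; counting gives |τ_{X×Y}| = 30.


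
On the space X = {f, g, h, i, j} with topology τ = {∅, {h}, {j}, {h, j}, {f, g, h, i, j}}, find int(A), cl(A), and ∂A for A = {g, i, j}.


int(A) = {j}, cl(A) = {f, g, i, j}, ∂A = {f, g, i}.

Closed sets in (X, τ) are complements of opens:
  closed(X, τ) = {∅, {f, g, i}, {f, g, h, i}, {f, g, i, j}, {f, g, h, i, j}}.
int(A) = ⋃ {U ∈ τ : U ⊆ A}. Opens contained in A: ∅, {j}.
Taking the union of these: int(A) = {j}.
cl(A) = ⋂ {C closed : A ⊆ C}. Closed sets containing A: {f, g, i, j}, {f, g, h, i, j}.
Intersecting these: cl(A) = {f, g, i, j}.
∂A = cl(A) ∖ int(A) = {f, g, i, j} ∖ {j} = {f, g, i}.


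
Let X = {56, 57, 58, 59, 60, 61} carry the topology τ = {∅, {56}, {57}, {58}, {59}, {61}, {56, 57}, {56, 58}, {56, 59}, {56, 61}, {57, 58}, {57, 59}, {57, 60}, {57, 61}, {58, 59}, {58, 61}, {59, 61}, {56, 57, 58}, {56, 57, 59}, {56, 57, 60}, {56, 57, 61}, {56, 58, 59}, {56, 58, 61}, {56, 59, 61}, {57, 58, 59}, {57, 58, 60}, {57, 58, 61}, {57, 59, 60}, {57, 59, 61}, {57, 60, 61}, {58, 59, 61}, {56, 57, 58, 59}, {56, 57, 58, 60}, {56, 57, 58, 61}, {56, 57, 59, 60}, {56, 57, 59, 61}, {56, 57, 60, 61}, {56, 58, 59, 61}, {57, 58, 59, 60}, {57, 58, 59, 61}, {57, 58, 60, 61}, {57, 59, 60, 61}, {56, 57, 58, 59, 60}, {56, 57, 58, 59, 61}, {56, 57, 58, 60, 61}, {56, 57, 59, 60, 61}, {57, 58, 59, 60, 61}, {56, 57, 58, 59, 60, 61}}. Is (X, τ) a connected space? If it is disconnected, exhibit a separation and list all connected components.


(X, τ) is disconnected; components = [{56}, {58}, {59}, {61}, {57, 60}].

Find clopen sets (U ∈ τ with X ∖ U ∈ τ):
  U = ∅, X ∖ U = {56, 57, 58, 59, 60, 61} — both open, so U is clopen.
  U = {56}, X ∖ U = {57, 58, 59, 60, 61} — both open, so U is clopen.
  U = {58}, X ∖ U = {56, 57, 59, 60, 61} — both open, so U is clopen.
  U = {59}, X ∖ U = {56, 57, 58, 60, 61} — both open, so U is clopen.
  U = {61}, X ∖ U = {56, 57, 58, 59, 60} — both open, so U is clopen.
  U = {56, 58}, X ∖ U = {57, 59, 60, 61} — both open, so U is clopen.
  U = {56, 59}, X ∖ U = {57, 58, 60, 61} — both open, so U is clopen.
  U = {56, 61}, X ∖ U = {57, 58, 59, 60} — both open, so U is clopen.
  U = {57, 60}, X ∖ U = {56, 58, 59, 61} — both open, so U is clopen.
  U = {58, 59}, X ∖ U = {56, 57, 60, 61} — both open, so U is clopen.
  U = {58, 61}, X ∖ U = {56, 57, 59, 60} — both open, so U is clopen.
  U = {59, 61}, X ∖ U = {56, 57, 58, 60} — both open, so U is clopen.
  U = {56, 57, 60}, X ∖ U = {58, 59, 61} — both open, so U is clopen.
  U = {56, 58, 59}, X ∖ U = {57, 60, 61} — both open, so U is clopen.
  U = {56, 58, 61}, X ∖ U = {57, 59, 60} — both open, so U is clopen.
  U = {56, 59, 61}, X ∖ U = {57, 58, 60} — both open, so U is clopen.
  U = {57, 58, 60}, X ∖ U = {56, 59, 61} — both open, so U is clopen.
  U = {57, 59, 60}, X ∖ U = {56, 58, 61} — both open, so U is clopen.
  U = {57, 60, 61}, X ∖ U = {56, 58, 59} — both open, so U is clopen.
  U = {58, 59, 61}, X ∖ U = {56, 57, 60} — both open, so U is clopen.
  U = {56, 57, 58, 60}, X ∖ U = {59, 61} — both open, so U is clopen.
  U = {56, 57, 59, 60}, X ∖ U = {58, 61} — both open, so U is clopen.
  U = {56, 57, 60, 61}, X ∖ U = {58, 59} — both open, so U is clopen.
  U = {56, 58, 59, 61}, X ∖ U = {57, 60} — both open, so U is clopen.
  U = {57, 58, 59, 60}, X ∖ U = {56, 61} — both open, so U is clopen.
  U = {57, 58, 60, 61}, X ∖ U = {56, 59} — both open, so U is clopen.
  U = {57, 59, 60, 61}, X ∖ U = {56, 58} — both open, so U is clopen.
  U = {56, 57, 58, 59, 60}, X ∖ U = {61} — both open, so U is clopen.
  U = {56, 57, 58, 60, 61}, X ∖ U = {59} — both open, so U is clopen.
  U = {56, 57, 59, 60, 61}, X ∖ U = {58} — both open, so U is clopen.
  U = {57, 58, 59, 60, 61}, X ∖ U = {56} — both open, so U is clopen.
  U = {56, 57, 58, 59, 60, 61}, X ∖ U = ∅ — both open, so U is clopen.
Nontrivial clopen(s) exist: e.g. {56, 61}. So (X, τ) is disconnected.
Compute connected components by grouping points that agree on all clopens:
  component: {56}
  component: {58}
  component: {59}
  component: {61}
  component: {57, 60}


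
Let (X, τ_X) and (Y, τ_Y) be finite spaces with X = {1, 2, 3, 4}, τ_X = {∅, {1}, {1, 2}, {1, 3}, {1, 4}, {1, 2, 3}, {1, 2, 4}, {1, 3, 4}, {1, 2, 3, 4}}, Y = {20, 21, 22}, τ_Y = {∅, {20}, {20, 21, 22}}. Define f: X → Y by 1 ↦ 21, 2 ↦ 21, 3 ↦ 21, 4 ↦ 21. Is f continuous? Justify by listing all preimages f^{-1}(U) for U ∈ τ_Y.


f IS continuous.

Compute f^{-1}(U) for each U ∈ τ_Y:
  U = ∅: f^{-1}(U) = ∅ ∈ τ_X ✓.
  U = {20}: f^{-1}(U) = ∅ ∈ τ_X ✓.
  U = {20, 21, 22}: f^{-1}(U) = {1, 2, 3, 4} ∈ τ_X ✓.
Every preimage lies in τ_X, so f IS continuous.
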